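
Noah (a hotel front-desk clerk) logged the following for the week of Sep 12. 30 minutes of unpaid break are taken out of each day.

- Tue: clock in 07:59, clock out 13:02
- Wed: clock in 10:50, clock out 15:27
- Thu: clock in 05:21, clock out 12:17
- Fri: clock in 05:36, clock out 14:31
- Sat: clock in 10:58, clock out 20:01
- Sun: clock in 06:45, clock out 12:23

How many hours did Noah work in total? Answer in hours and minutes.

Tue: 07:59–13:02 = 5 h 3 min; less 30 min break → 4 h 33 min
Wed: 10:50–15:27 = 4 h 37 min; less 30 min break → 4 h 7 min
Thu: 05:21–12:17 = 6 h 56 min; less 30 min break → 6 h 26 min
Fri: 05:36–14:31 = 8 h 55 min; less 30 min break → 8 h 25 min
Sat: 10:58–20:01 = 9 h 3 min; less 30 min break → 8 h 33 min
Sun: 06:45–12:23 = 5 h 38 min; less 30 min break → 5 h 8 min
Total: 4 h 33 min + 4 h 7 min + 6 h 26 min + 8 h 25 min + 8 h 33 min + 5 h 8 min = 37 h 12 min.

37 h 12 min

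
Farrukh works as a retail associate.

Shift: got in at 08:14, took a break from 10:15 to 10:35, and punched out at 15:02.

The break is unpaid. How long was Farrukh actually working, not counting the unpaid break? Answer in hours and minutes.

Shift: 08:14–15:02 = 6 h 48 min; less 20 min break → 6 h 28 min

6 h 28 min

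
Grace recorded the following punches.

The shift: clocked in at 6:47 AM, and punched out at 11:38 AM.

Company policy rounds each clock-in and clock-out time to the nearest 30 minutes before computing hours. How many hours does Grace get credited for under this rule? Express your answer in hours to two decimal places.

The shift: in 6:47 AM→7:00 AM, out 11:38 AM→11:30 AM; 4 h 30 min

4.50 hours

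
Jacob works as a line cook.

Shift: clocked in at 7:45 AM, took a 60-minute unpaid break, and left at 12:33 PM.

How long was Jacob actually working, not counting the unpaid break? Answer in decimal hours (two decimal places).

Shift: 7:45 AM–12:33 PM = 4 h 48 min; less 60 min break → 3 h 48 min

3.80 hours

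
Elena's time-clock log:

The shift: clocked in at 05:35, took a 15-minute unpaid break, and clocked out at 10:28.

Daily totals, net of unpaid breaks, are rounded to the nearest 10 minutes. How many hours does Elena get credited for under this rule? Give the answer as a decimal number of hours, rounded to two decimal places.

The shift: 05:35–10:28 = 4 h 53 min − 15 min = 4 h 38 min → rounds to 4 h 40 min

4.67 hours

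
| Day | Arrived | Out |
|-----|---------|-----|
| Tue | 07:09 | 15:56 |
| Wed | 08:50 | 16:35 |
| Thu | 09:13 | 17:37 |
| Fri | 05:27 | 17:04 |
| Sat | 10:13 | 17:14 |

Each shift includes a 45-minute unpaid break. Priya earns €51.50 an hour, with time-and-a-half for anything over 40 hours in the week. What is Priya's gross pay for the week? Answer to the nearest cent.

Tue: 07:09–15:56 = 8 h 47 min; less 45 min break → 8 h 2 min
Wed: 08:50–16:35 = 7 h 45 min; less 45 min break → 7 h 0 min
Thu: 09:13–17:37 = 8 h 24 min; less 45 min break → 7 h 39 min
Fri: 05:27–17:04 = 11 h 37 min; less 45 min break → 10 h 52 min
Sat: 10:13–17:14 = 7 h 1 min; less 45 min break → 6 h 16 min
Total worked: 39 h 49 min = 2389 min.
Regular 39 h 49 min = 2389 min at €51.50/h; overtime 0 h 0 min = 0 min at €77.25/h.
Pay = (2389 × €51.50 + 0 × €77.25) ÷ 60 = €2050.56.

€2050.56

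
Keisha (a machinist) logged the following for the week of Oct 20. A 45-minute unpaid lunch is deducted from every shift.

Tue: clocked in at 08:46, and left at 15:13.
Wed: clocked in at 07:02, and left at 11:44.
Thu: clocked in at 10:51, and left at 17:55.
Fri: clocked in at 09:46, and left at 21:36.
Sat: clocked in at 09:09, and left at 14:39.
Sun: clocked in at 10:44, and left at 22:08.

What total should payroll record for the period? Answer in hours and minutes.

Tue: 08:46–15:13 = 6 h 27 min; less 45 min break → 5 h 42 min
Wed: 07:02–11:44 = 4 h 42 min; less 45 min break → 3 h 57 min
Thu: 10:51–17:55 = 7 h 4 min; less 45 min break → 6 h 19 min
Fri: 09:46–21:36 = 11 h 50 min; less 45 min break → 11 h 5 min
Sat: 09:09–14:39 = 5 h 30 min; less 45 min break → 4 h 45 min
Sun: 10:44–22:08 = 11 h 24 min; less 45 min break → 10 h 39 min
Total: 5 h 42 min + 3 h 57 min + 6 h 19 min + 11 h 5 min + 4 h 45 min + 10 h 39 min = 42 h 27 min.

42 h 27 min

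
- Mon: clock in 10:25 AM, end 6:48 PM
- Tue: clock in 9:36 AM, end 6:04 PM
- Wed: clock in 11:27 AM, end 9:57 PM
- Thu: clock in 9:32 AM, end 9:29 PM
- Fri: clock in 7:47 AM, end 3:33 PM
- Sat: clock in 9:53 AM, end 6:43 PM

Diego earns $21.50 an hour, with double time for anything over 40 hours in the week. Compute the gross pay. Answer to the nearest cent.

$1543.70

Mon: 10:25 AM–6:48 PM = 8 h 23 min
Tue: 9:36 AM–6:04 PM = 8 h 28 min
Wed: 11:27 AM–9:57 PM = 10 h 30 min
Thu: 9:32 AM–9:29 PM = 11 h 57 min
Fri: 7:47 AM–3:33 PM = 7 h 46 min
Sat: 9:53 AM–6:43 PM = 8 h 50 min
Total worked: 55 h 54 min = 3354 min.
Regular 40 h 0 min = 2400 min at $21.50/h; overtime 15 h 54 min = 954 min at $43.00/h.
Pay = (2400 × $21.50 + 954 × $43.00) ÷ 60 = $1543.70.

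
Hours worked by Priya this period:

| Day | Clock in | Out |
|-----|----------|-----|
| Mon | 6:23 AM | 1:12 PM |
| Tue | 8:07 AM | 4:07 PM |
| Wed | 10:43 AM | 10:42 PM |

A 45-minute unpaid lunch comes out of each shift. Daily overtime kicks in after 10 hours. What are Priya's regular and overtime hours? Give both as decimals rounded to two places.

Mon: 6:23 AM–1:12 PM = 6 h 49 min; less 45 min break → 6 h 4 min
Tue: 8:07 AM–4:07 PM = 8 h 0 min; less 45 min break → 7 h 15 min
Wed: 10:43 AM–10:42 PM = 11 h 59 min; less 45 min break → 11 h 14 min
Mon reg 6 h 4 min / OT 0 h 0 min; Tue reg 7 h 15 min / OT 0 h 0 min; Wed reg 10 h 0 min / OT 1 h 14 min.
Totals: regular 23 h 19 min, overtime 1 h 14 min.

Regular 23.32 hours, overtime 1.23 hours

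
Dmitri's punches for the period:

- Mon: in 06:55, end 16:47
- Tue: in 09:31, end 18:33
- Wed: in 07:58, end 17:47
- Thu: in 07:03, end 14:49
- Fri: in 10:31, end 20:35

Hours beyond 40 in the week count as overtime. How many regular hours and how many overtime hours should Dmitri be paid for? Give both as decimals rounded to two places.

Regular 40.00 hours, overtime 6.55 hours

Mon: 06:55–16:47 = 9 h 52 min
Tue: 09:31–18:33 = 9 h 2 min
Wed: 07:58–17:47 = 9 h 49 min
Thu: 07:03–14:49 = 7 h 46 min
Fri: 10:31–20:35 = 10 h 4 min
Total worked: 46 h 33 min = 46.55 h.
Threshold 40 h → overtime 6 h 33 min, regular 40 h 0 min.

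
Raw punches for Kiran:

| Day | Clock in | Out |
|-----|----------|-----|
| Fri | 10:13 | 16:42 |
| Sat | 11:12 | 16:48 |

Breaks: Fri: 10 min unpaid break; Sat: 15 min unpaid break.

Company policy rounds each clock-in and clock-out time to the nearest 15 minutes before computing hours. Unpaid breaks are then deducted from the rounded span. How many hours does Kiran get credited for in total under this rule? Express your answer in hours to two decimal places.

Fri: in 10:13→10:15, out 16:42→16:45; 6 h 30 min − 10 min = 6 h 20 min
Sat: in 11:12→11:15, out 16:48→16:45; 5 h 30 min − 15 min = 5 h 15 min
Total credited: 11 h 35 min.

11.58 hours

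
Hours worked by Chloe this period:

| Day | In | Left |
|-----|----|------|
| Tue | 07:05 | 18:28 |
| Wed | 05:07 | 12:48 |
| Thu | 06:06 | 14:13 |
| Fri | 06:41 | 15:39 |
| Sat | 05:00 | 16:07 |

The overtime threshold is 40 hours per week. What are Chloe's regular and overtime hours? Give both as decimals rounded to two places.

Tue: 07:05–18:28 = 11 h 23 min
Wed: 05:07–12:48 = 7 h 41 min
Thu: 06:06–14:13 = 8 h 7 min
Fri: 06:41–15:39 = 8 h 58 min
Sat: 05:00–16:07 = 11 h 7 min
Total worked: 47 h 16 min = 47.27 h.
Threshold 40 h → overtime 7 h 16 min, regular 40 h 0 min.

Regular 40.00 hours, overtime 7.27 hours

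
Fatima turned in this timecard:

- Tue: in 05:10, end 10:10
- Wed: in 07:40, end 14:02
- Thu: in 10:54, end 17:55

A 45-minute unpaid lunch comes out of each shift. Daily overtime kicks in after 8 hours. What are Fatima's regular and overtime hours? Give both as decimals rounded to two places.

Regular 16.13 hours, overtime 0.00 hours

Tue: 05:10–10:10 = 5 h 0 min; less 45 min break → 4 h 15 min
Wed: 07:40–14:02 = 6 h 22 min; less 45 min break → 5 h 37 min
Thu: 10:54–17:55 = 7 h 1 min; less 45 min break → 6 h 16 min
Tue reg 4 h 15 min / OT 0 h 0 min; Wed reg 5 h 37 min / OT 0 h 0 min; Thu reg 6 h 16 min / OT 0 h 0 min.
Totals: regular 16 h 8 min, overtime 0 h 0 min.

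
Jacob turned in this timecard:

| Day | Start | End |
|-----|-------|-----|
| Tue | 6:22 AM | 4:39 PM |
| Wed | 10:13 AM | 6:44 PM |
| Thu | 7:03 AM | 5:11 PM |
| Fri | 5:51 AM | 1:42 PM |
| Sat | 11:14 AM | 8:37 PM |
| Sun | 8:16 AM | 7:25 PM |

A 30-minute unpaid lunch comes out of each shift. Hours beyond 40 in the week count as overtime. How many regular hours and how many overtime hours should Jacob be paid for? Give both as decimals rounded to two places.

Regular 40.00 hours, overtime 14.32 hours

Tue: 6:22 AM–4:39 PM = 10 h 17 min; less 30 min break → 9 h 47 min
Wed: 10:13 AM–6:44 PM = 8 h 31 min; less 30 min break → 8 h 1 min
Thu: 7:03 AM–5:11 PM = 10 h 8 min; less 30 min break → 9 h 38 min
Fri: 5:51 AM–1:42 PM = 7 h 51 min; less 30 min break → 7 h 21 min
Sat: 11:14 AM–8:37 PM = 9 h 23 min; less 30 min break → 8 h 53 min
Sun: 8:16 AM–7:25 PM = 11 h 9 min; less 30 min break → 10 h 39 min
Total worked: 54 h 19 min = 54.32 h.
Threshold 40 h → overtime 14 h 19 min, regular 40 h 0 min.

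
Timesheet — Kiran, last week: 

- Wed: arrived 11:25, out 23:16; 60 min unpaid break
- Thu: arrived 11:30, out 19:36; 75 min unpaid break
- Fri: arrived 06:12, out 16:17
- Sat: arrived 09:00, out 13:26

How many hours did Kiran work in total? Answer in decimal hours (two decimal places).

32.22 hours

Wed: 11:25–23:16 = 11 h 51 min; less 60 min break → 10 h 51 min
Thu: 11:30–19:36 = 8 h 6 min; less 75 min break → 6 h 51 min
Fri: 06:12–16:17 = 10 h 5 min
Sat: 09:00–13:26 = 4 h 26 min
Total: 10 h 51 min + 6 h 51 min + 10 h 5 min + 4 h 26 min = 32 h 13 min.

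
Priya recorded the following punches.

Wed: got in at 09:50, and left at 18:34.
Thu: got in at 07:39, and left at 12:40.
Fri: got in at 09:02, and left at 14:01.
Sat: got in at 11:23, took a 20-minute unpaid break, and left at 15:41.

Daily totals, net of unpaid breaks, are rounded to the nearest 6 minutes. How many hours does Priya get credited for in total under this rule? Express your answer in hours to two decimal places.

Wed: 09:50–18:34 = 8 h 44 min → rounds to 8 h 42 min
Thu: 07:39–12:40 = 5 h 1 min → rounds to 5 h 0 min
Fri: 09:02–14:01 = 4 h 59 min → rounds to 5 h 0 min
Sat: 11:23–15:41 = 4 h 18 min − 20 min = 3 h 58 min → rounds to 4 h 0 min
Total credited: 22 h 42 min.

22.70 hours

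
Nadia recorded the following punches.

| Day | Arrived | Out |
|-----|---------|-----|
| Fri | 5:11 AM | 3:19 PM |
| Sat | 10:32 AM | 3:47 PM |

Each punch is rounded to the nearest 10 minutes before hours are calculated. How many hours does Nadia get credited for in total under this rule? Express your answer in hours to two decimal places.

15.50 hours

Fri: in 5:11 AM→5:10 AM, out 3:19 PM→3:20 PM; 10 h 10 min
Sat: in 10:32 AM→10:30 AM, out 3:47 PM→3:50 PM; 5 h 20 min
Total credited: 15 h 30 min.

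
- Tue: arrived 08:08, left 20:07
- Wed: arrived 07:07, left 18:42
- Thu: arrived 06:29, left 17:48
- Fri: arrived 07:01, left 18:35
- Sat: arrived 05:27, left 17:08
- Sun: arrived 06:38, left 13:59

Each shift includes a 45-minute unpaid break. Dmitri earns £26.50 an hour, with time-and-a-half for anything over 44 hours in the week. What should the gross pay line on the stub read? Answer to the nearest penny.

£1841.09

Tue: 08:08–20:07 = 11 h 59 min; less 45 min break → 11 h 14 min
Wed: 07:07–18:42 = 11 h 35 min; less 45 min break → 10 h 50 min
Thu: 06:29–17:48 = 11 h 19 min; less 45 min break → 10 h 34 min
Fri: 07:01–18:35 = 11 h 34 min; less 45 min break → 10 h 49 min
Sat: 05:27–17:08 = 11 h 41 min; less 45 min break → 10 h 56 min
Sun: 06:38–13:59 = 7 h 21 min; less 45 min break → 6 h 36 min
Total worked: 60 h 59 min = 3659 min.
Regular 44 h 0 min = 2640 min at £26.50/h; overtime 16 h 59 min = 1019 min at £39.75/h.
Pay = (2640 × £26.50 + 1019 × £39.75) ÷ 60 = £1841.09.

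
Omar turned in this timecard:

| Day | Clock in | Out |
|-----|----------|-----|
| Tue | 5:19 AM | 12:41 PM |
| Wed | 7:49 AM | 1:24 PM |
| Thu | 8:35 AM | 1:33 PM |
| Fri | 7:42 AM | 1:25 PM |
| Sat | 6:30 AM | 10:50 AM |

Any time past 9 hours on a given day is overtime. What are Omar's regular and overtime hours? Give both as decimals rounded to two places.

Regular 27.97 hours, overtime 0.00 hours

Tue: 5:19 AM–12:41 PM = 7 h 22 min
Wed: 7:49 AM–1:24 PM = 5 h 35 min
Thu: 8:35 AM–1:33 PM = 4 h 58 min
Fri: 7:42 AM–1:25 PM = 5 h 43 min
Sat: 6:30 AM–10:50 AM = 4 h 20 min
Tue reg 7 h 22 min / OT 0 h 0 min; Wed reg 5 h 35 min / OT 0 h 0 min; Thu reg 4 h 58 min / OT 0 h 0 min; Fri reg 5 h 43 min / OT 0 h 0 min; Sat reg 4 h 20 min / OT 0 h 0 min.
Totals: regular 27 h 58 min, overtime 0 h 0 min.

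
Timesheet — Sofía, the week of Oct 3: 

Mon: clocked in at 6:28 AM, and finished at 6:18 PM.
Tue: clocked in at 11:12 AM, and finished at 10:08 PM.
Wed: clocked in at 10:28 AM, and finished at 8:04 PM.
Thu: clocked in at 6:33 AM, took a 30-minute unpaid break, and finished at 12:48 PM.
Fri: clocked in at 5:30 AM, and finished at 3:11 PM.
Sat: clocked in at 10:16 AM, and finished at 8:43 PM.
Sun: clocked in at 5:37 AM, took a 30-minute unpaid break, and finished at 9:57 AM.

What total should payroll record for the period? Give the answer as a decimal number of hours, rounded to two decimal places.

Mon: 6:28 AM–6:18 PM = 11 h 50 min
Tue: 11:12 AM–10:08 PM = 10 h 56 min
Wed: 10:28 AM–8:04 PM = 9 h 36 min
Thu: 6:33 AM–12:48 PM = 6 h 15 min; less 30 min break → 5 h 45 min
Fri: 5:30 AM–3:11 PM = 9 h 41 min
Sat: 10:16 AM–8:43 PM = 10 h 27 min
Sun: 5:37 AM–9:57 AM = 4 h 20 min; less 30 min break → 3 h 50 min
Total: 11 h 50 min + 10 h 56 min + 9 h 36 min + 5 h 45 min + 9 h 41 min + 10 h 27 min + 3 h 50 min = 62 h 5 min.

62.08 hours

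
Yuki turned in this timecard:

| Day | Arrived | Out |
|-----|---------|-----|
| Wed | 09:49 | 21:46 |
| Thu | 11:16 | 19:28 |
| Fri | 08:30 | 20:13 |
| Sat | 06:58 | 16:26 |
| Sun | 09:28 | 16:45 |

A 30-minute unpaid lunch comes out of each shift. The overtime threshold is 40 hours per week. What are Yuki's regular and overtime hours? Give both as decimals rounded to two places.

Regular 40.00 hours, overtime 6.12 hours

Wed: 09:49–21:46 = 11 h 57 min; less 30 min break → 11 h 27 min
Thu: 11:16–19:28 = 8 h 12 min; less 30 min break → 7 h 42 min
Fri: 08:30–20:13 = 11 h 43 min; less 30 min break → 11 h 13 min
Sat: 06:58–16:26 = 9 h 28 min; less 30 min break → 8 h 58 min
Sun: 09:28–16:45 = 7 h 17 min; less 30 min break → 6 h 47 min
Total worked: 46 h 7 min = 46.12 h.
Threshold 40 h → overtime 6 h 7 min, regular 40 h 0 min.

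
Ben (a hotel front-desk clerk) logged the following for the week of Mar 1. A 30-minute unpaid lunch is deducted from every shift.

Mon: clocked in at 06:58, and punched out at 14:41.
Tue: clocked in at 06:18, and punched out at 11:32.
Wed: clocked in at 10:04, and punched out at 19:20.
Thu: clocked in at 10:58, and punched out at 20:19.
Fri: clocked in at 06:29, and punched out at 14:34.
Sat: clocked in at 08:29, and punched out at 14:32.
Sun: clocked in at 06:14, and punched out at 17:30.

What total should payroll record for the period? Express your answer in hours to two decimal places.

Mon: 06:58–14:41 = 7 h 43 min; less 30 min break → 7 h 13 min
Tue: 06:18–11:32 = 5 h 14 min; less 30 min break → 4 h 44 min
Wed: 10:04–19:20 = 9 h 16 min; less 30 min break → 8 h 46 min
Thu: 10:58–20:19 = 9 h 21 min; less 30 min break → 8 h 51 min
Fri: 06:29–14:34 = 8 h 5 min; less 30 min break → 7 h 35 min
Sat: 08:29–14:32 = 6 h 3 min; less 30 min break → 5 h 33 min
Sun: 06:14–17:30 = 11 h 16 min; less 30 min break → 10 h 46 min
Total: 7 h 13 min + 4 h 44 min + 8 h 46 min + 8 h 51 min + 7 h 35 min + 5 h 33 min + 10 h 46 min = 53 h 28 min.

53.47 hours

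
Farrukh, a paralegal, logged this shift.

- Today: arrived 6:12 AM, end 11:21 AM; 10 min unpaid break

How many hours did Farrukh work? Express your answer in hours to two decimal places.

Today: 6:12 AM–11:21 AM = 5 h 9 min; less 10 min break → 4 h 59 min

4.98 hours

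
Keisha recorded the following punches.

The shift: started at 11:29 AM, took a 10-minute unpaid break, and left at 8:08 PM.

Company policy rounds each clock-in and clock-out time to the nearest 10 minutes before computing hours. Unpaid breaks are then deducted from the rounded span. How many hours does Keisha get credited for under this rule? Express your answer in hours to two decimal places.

The shift: in 11:29 AM→11:30 AM, out 8:08 PM→8:10 PM; 8 h 40 min − 10 min = 8 h 30 min

8.50 hours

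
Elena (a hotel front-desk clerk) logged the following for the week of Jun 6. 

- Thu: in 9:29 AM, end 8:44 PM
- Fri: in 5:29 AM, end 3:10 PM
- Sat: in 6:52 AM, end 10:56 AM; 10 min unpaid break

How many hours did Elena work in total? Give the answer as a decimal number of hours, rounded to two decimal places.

Thu: 9:29 AM–8:44 PM = 11 h 15 min
Fri: 5:29 AM–3:10 PM = 9 h 41 min
Sat: 6:52 AM–10:56 AM = 4 h 4 min; less 10 min break → 3 h 54 min
Total: 11 h 15 min + 9 h 41 min + 3 h 54 min = 24 h 50 min.

24.83 hours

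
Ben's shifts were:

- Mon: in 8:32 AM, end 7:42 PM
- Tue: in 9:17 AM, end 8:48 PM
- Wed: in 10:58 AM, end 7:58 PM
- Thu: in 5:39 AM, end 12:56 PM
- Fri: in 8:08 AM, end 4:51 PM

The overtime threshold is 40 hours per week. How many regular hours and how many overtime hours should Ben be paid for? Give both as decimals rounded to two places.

Mon: 8:32 AM–7:42 PM = 11 h 10 min
Tue: 9:17 AM–8:48 PM = 11 h 31 min
Wed: 10:58 AM–7:58 PM = 9 h 0 min
Thu: 5:39 AM–12:56 PM = 7 h 17 min
Fri: 8:08 AM–4:51 PM = 8 h 43 min
Total worked: 47 h 41 min = 47.68 h.
Threshold 40 h → overtime 7 h 41 min, regular 40 h 0 min.

Regular 40.00 hours, overtime 7.68 hours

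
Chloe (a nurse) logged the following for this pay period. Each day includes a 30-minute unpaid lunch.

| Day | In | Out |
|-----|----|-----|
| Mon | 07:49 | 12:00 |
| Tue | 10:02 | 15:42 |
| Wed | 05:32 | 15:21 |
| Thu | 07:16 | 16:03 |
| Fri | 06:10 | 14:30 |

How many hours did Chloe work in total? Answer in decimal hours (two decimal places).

34.28 hours

Mon: 07:49–12:00 = 4 h 11 min; less 30 min break → 3 h 41 min
Tue: 10:02–15:42 = 5 h 40 min; less 30 min break → 5 h 10 min
Wed: 05:32–15:21 = 9 h 49 min; less 30 min break → 9 h 19 min
Thu: 07:16–16:03 = 8 h 47 min; less 30 min break → 8 h 17 min
Fri: 06:10–14:30 = 8 h 20 min; less 30 min break → 7 h 50 min
Total: 3 h 41 min + 5 h 10 min + 9 h 19 min + 8 h 17 min + 7 h 50 min = 34 h 17 min.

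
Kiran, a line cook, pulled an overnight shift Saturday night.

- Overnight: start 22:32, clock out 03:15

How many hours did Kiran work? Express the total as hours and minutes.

Overnight: 22:32 → midnight = 1 h 28 min; midnight → 03:15 = 3 h 15 min; span 4 h 43 min

4 h 43 min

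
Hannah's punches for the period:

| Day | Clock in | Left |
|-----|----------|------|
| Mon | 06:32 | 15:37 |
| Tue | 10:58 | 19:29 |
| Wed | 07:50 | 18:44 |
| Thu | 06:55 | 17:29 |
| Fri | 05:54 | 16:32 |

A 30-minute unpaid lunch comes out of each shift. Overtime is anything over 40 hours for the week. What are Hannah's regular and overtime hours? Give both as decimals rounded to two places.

Regular 40.00 hours, overtime 7.20 hours

Mon: 06:32–15:37 = 9 h 5 min; less 30 min break → 8 h 35 min
Tue: 10:58–19:29 = 8 h 31 min; less 30 min break → 8 h 1 min
Wed: 07:50–18:44 = 10 h 54 min; less 30 min break → 10 h 24 min
Thu: 06:55–17:29 = 10 h 34 min; less 30 min break → 10 h 4 min
Fri: 05:54–16:32 = 10 h 38 min; less 30 min break → 10 h 8 min
Total worked: 47 h 12 min = 47.20 h.
Threshold 40 h → overtime 7 h 12 min, regular 40 h 0 min.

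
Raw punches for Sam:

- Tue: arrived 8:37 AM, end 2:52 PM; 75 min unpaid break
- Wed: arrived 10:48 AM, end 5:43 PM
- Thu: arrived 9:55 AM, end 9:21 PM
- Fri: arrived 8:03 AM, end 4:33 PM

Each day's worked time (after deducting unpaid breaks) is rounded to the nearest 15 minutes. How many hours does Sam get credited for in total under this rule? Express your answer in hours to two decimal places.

32.00 hours

Tue: 8:37 AM–2:52 PM = 6 h 15 min − 75 min = 5 h 0 min → rounds to 5 h 0 min
Wed: 10:48 AM–5:43 PM = 6 h 55 min → rounds to 7 h 0 min
Thu: 9:55 AM–9:21 PM = 11 h 26 min → rounds to 11 h 30 min
Fri: 8:03 AM–4:33 PM = 8 h 30 min → rounds to 8 h 30 min
Total credited: 32 h 0 min.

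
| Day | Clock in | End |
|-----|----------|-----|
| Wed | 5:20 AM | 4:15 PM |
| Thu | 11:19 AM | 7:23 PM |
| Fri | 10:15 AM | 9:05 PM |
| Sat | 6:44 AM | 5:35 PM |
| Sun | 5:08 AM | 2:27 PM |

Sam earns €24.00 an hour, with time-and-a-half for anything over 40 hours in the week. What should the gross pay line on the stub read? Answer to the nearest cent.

€1319.40

Wed: 5:20 AM–4:15 PM = 10 h 55 min
Thu: 11:19 AM–7:23 PM = 8 h 4 min
Fri: 10:15 AM–9:05 PM = 10 h 50 min
Sat: 6:44 AM–5:35 PM = 10 h 51 min
Sun: 5:08 AM–2:27 PM = 9 h 19 min
Total worked: 49 h 59 min = 2999 min.
Regular 40 h 0 min = 2400 min at €24.00/h; overtime 9 h 59 min = 599 min at €36.00/h.
Pay = (2400 × €24.00 + 599 × €36.00) ÷ 60 = €1319.40.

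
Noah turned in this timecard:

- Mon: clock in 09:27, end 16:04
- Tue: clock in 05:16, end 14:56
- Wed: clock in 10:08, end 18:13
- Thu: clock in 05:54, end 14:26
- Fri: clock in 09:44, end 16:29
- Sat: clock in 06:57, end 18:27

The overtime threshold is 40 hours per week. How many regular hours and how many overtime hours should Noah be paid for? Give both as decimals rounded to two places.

Mon: 09:27–16:04 = 6 h 37 min
Tue: 05:16–14:56 = 9 h 40 min
Wed: 10:08–18:13 = 8 h 5 min
Thu: 05:54–14:26 = 8 h 32 min
Fri: 09:44–16:29 = 6 h 45 min
Sat: 06:57–18:27 = 11 h 30 min
Total worked: 51 h 9 min = 51.15 h.
Threshold 40 h → overtime 11 h 9 min, regular 40 h 0 min.

Regular 40.00 hours, overtime 11.15 hours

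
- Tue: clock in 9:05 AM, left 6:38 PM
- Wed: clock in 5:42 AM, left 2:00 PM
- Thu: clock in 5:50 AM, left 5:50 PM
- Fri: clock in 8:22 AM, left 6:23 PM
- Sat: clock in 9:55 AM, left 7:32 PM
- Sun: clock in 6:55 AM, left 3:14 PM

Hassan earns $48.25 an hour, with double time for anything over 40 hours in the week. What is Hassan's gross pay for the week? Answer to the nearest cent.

$3647.70

Tue: 9:05 AM–6:38 PM = 9 h 33 min
Wed: 5:42 AM–2:00 PM = 8 h 18 min
Thu: 5:50 AM–5:50 PM = 12 h 0 min
Fri: 8:22 AM–6:23 PM = 10 h 1 min
Sat: 9:55 AM–7:32 PM = 9 h 37 min
Sun: 6:55 AM–3:14 PM = 8 h 19 min
Total worked: 57 h 48 min = 3468 min.
Regular 40 h 0 min = 2400 min at $48.25/h; overtime 17 h 48 min = 1068 min at $96.50/h.
Pay = (2400 × $48.25 + 1068 × $96.50) ÷ 60 = $3647.70.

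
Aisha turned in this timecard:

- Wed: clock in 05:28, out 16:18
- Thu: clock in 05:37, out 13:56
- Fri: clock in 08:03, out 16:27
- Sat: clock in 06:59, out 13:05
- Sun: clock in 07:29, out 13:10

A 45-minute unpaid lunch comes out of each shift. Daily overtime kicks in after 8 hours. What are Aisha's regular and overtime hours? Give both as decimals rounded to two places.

Regular 33.50 hours, overtime 2.08 hours

Wed: 05:28–16:18 = 10 h 50 min; less 45 min break → 10 h 5 min
Thu: 05:37–13:56 = 8 h 19 min; less 45 min break → 7 h 34 min
Fri: 08:03–16:27 = 8 h 24 min; less 45 min break → 7 h 39 min
Sat: 06:59–13:05 = 6 h 6 min; less 45 min break → 5 h 21 min
Sun: 07:29–13:10 = 5 h 41 min; less 45 min break → 4 h 56 min
Wed reg 8 h 0 min / OT 2 h 5 min; Thu reg 7 h 34 min / OT 0 h 0 min; Fri reg 7 h 39 min / OT 0 h 0 min; Sat reg 5 h 21 min / OT 0 h 0 min; Sun reg 4 h 56 min / OT 0 h 0 min.
Totals: regular 33 h 30 min, overtime 2 h 5 min.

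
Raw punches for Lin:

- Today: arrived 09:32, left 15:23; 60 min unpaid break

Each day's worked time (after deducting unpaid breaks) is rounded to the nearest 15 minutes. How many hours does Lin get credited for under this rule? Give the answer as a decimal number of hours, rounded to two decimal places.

4.75 hours

Today: 09:32–15:23 = 5 h 51 min − 60 min = 4 h 51 min → rounds to 4 h 45 min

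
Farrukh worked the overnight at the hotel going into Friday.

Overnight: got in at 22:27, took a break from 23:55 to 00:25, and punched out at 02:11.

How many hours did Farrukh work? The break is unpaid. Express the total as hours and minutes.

3 h 14 min

Overnight: 22:27 → midnight = 1 h 33 min; midnight → 02:11 = 2 h 11 min; span 3 h 44 min; less 30 min break → 3 h 14 min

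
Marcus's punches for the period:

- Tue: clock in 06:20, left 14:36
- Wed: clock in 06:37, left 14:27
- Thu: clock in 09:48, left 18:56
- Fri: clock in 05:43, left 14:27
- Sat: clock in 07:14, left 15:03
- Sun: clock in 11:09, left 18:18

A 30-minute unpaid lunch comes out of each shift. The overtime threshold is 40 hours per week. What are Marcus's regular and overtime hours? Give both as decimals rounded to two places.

Regular 40.00 hours, overtime 5.93 hours

Tue: 06:20–14:36 = 8 h 16 min; less 30 min break → 7 h 46 min
Wed: 06:37–14:27 = 7 h 50 min; less 30 min break → 7 h 20 min
Thu: 09:48–18:56 = 9 h 8 min; less 30 min break → 8 h 38 min
Fri: 05:43–14:27 = 8 h 44 min; less 30 min break → 8 h 14 min
Sat: 07:14–15:03 = 7 h 49 min; less 30 min break → 7 h 19 min
Sun: 11:09–18:18 = 7 h 9 min; less 30 min break → 6 h 39 min
Total worked: 45 h 56 min = 45.93 h.
Threshold 40 h → overtime 5 h 56 min, regular 40 h 0 min.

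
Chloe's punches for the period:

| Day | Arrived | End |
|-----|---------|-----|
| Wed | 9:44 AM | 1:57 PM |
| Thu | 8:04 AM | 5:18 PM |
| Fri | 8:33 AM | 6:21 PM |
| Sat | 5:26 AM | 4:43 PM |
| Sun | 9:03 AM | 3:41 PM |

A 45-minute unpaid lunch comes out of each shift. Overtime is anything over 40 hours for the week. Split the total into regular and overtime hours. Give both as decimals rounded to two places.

Regular 37.42 hours, overtime 0.00 hours

Wed: 9:44 AM–1:57 PM = 4 h 13 min; less 45 min break → 3 h 28 min
Thu: 8:04 AM–5:18 PM = 9 h 14 min; less 45 min break → 8 h 29 min
Fri: 8:33 AM–6:21 PM = 9 h 48 min; less 45 min break → 9 h 3 min
Sat: 5:26 AM–4:43 PM = 11 h 17 min; less 45 min break → 10 h 32 min
Sun: 9:03 AM–3:41 PM = 6 h 38 min; less 45 min break → 5 h 53 min
Total worked: 37 h 25 min = 37.42 h.
Threshold 40 h → overtime 0 h 0 min, regular 37 h 25 min.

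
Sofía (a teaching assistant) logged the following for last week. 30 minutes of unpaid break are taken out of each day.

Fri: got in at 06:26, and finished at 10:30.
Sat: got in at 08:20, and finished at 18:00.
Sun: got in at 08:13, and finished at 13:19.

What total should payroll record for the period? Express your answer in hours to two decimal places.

Fri: 06:26–10:30 = 4 h 4 min; less 30 min break → 3 h 34 min
Sat: 08:20–18:00 = 9 h 40 min; less 30 min break → 9 h 10 min
Sun: 08:13–13:19 = 5 h 6 min; less 30 min break → 4 h 36 min
Total: 3 h 34 min + 9 h 10 min + 4 h 36 min = 17 h 20 min.

17.33 hours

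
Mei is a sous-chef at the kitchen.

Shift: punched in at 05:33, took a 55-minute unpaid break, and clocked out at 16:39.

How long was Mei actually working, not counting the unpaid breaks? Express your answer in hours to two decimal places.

Shift: 05:33–16:39 = 11 h 6 min; less 55 min break → 10 h 11 min

10.18 hours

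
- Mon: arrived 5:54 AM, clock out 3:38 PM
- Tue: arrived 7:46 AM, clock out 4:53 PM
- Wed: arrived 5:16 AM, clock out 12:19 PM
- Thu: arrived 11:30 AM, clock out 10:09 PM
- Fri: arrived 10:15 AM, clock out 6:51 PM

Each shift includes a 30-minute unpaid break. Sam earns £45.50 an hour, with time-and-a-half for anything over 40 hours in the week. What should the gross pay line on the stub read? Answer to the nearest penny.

Mon: 5:54 AM–3:38 PM = 9 h 44 min; less 30 min break → 9 h 14 min
Tue: 7:46 AM–4:53 PM = 9 h 7 min; less 30 min break → 8 h 37 min
Wed: 5:16 AM–12:19 PM = 7 h 3 min; less 30 min break → 6 h 33 min
Thu: 11:30 AM–10:09 PM = 10 h 39 min; less 30 min break → 10 h 9 min
Fri: 10:15 AM–6:51 PM = 8 h 36 min; less 30 min break → 8 h 6 min
Total worked: 42 h 39 min = 2559 min.
Regular 40 h 0 min = 2400 min at £45.50/h; overtime 2 h 39 min = 159 min at £68.25/h.
Pay = (2400 × £45.50 + 159 × £68.25) ÷ 60 = £2000.86.

£2000.86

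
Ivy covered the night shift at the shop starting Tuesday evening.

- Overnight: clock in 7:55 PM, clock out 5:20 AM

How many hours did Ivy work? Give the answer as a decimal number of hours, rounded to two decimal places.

Overnight: 7:55 PM → midnight = 4 h 5 min; midnight → 5:20 AM = 5 h 20 min; span 9 h 25 min

9.42 hours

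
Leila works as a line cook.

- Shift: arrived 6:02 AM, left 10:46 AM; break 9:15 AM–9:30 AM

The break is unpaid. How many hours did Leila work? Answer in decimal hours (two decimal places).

Shift: 6:02 AM–10:46 AM = 4 h 44 min; less 15 min break → 4 h 29 min

4.48 hours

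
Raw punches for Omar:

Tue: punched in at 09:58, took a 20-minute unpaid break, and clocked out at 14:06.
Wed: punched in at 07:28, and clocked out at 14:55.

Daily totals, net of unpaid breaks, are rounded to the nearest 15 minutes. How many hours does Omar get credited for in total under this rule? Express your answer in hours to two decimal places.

Tue: 09:58–14:06 = 4 h 8 min − 20 min = 3 h 48 min → rounds to 3 h 45 min
Wed: 07:28–14:55 = 7 h 27 min → rounds to 7 h 30 min
Total credited: 11 h 15 min.

11.25 hours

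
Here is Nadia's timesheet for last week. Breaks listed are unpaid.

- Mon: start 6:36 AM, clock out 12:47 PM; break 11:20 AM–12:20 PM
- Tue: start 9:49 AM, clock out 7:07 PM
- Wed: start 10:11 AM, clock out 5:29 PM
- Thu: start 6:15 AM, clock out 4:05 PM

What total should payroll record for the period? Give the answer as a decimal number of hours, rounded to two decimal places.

31.62 hours

Mon: 6:36 AM–12:47 PM = 6 h 11 min; less 60 min break → 5 h 11 min
Tue: 9:49 AM–7:07 PM = 9 h 18 min
Wed: 10:11 AM–5:29 PM = 7 h 18 min
Thu: 6:15 AM–4:05 PM = 9 h 50 min
Total: 5 h 11 min + 9 h 18 min + 7 h 18 min + 9 h 50 min = 31 h 37 min.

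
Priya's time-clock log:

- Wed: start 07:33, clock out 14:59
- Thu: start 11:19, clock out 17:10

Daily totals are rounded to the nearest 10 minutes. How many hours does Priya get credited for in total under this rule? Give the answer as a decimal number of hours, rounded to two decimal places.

13.33 hours

Wed: 07:33–14:59 = 7 h 26 min → rounds to 7 h 30 min
Thu: 11:19–17:10 = 5 h 51 min → rounds to 5 h 50 min
Total credited: 13 h 20 min.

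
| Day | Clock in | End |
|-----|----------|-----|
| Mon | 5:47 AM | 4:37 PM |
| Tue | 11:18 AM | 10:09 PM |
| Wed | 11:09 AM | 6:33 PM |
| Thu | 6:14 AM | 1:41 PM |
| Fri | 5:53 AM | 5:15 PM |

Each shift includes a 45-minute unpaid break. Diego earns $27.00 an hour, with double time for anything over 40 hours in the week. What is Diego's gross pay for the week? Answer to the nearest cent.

Mon: 5:47 AM–4:37 PM = 10 h 50 min; less 45 min break → 10 h 5 min
Tue: 11:18 AM–10:09 PM = 10 h 51 min; less 45 min break → 10 h 6 min
Wed: 11:09 AM–6:33 PM = 7 h 24 min; less 45 min break → 6 h 39 min
Thu: 6:14 AM–1:41 PM = 7 h 27 min; less 45 min break → 6 h 42 min
Fri: 5:53 AM–5:15 PM = 11 h 22 min; less 45 min break → 10 h 37 min
Total worked: 44 h 9 min = 2649 min.
Regular 40 h 0 min = 2400 min at $27.00/h; overtime 4 h 9 min = 249 min at $54.00/h.
Pay = (2400 × $27.00 + 249 × $54.00) ÷ 60 = $1304.10.

$1304.10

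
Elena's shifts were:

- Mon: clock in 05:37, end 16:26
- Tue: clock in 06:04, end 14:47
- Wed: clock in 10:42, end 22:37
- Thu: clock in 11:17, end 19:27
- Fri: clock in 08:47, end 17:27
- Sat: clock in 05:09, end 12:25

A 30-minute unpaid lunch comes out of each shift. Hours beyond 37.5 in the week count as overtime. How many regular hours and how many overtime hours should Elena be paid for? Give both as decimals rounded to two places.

Regular 37.50 hours, overtime 15.05 hours

Mon: 05:37–16:26 = 10 h 49 min; less 30 min break → 10 h 19 min
Tue: 06:04–14:47 = 8 h 43 min; less 30 min break → 8 h 13 min
Wed: 10:42–22:37 = 11 h 55 min; less 30 min break → 11 h 25 min
Thu: 11:17–19:27 = 8 h 10 min; less 30 min break → 7 h 40 min
Fri: 08:47–17:27 = 8 h 40 min; less 30 min break → 8 h 10 min
Sat: 05:09–12:25 = 7 h 16 min; less 30 min break → 6 h 46 min
Total worked: 52 h 33 min = 52.55 h.
Threshold 37.5 h → overtime 15 h 3 min, regular 37 h 30 min.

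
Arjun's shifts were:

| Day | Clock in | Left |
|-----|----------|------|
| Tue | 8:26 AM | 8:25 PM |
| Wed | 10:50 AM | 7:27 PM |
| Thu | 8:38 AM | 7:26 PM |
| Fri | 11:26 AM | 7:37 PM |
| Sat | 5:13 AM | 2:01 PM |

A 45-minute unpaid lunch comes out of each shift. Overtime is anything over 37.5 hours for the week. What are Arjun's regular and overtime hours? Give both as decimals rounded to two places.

Tue: 8:26 AM–8:25 PM = 11 h 59 min; less 45 min break → 11 h 14 min
Wed: 10:50 AM–7:27 PM = 8 h 37 min; less 45 min break → 7 h 52 min
Thu: 8:38 AM–7:26 PM = 10 h 48 min; less 45 min break → 10 h 3 min
Fri: 11:26 AM–7:37 PM = 8 h 11 min; less 45 min break → 7 h 26 min
Sat: 5:13 AM–2:01 PM = 8 h 48 min; less 45 min break → 8 h 3 min
Total worked: 44 h 38 min = 44.63 h.
Threshold 37.5 h → overtime 7 h 8 min, regular 37 h 30 min.

Regular 37.50 hours, overtime 7.13 hours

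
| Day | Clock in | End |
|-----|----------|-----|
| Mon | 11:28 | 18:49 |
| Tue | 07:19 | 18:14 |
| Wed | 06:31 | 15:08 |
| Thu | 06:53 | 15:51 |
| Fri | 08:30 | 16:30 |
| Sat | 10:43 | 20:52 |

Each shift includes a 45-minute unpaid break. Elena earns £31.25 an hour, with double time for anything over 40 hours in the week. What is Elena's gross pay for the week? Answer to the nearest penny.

£1843.75

Mon: 11:28–18:49 = 7 h 21 min; less 45 min break → 6 h 36 min
Tue: 07:19–18:14 = 10 h 55 min; less 45 min break → 10 h 10 min
Wed: 06:31–15:08 = 8 h 37 min; less 45 min break → 7 h 52 min
Thu: 06:53–15:51 = 8 h 58 min; less 45 min break → 8 h 13 min
Fri: 08:30–16:30 = 8 h 0 min; less 45 min break → 7 h 15 min
Sat: 10:43–20:52 = 10 h 9 min; less 45 min break → 9 h 24 min
Total worked: 49 h 30 min = 2970 min.
Regular 40 h 0 min = 2400 min at £31.25/h; overtime 9 h 30 min = 570 min at £62.50/h.
Pay = (2400 × £31.25 + 570 × £62.50) ÷ 60 = £1843.75.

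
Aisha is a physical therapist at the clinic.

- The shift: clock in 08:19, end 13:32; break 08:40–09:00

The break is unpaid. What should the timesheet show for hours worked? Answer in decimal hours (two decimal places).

The shift: 08:19–13:32 = 5 h 13 min; less 20 min break → 4 h 53 min

4.88 hours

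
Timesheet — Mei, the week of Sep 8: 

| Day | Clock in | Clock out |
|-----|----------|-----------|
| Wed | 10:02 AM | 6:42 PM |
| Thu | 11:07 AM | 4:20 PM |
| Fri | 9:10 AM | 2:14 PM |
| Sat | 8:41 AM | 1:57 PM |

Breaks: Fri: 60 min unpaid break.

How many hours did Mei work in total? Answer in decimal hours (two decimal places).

Wed: 10:02 AM–6:42 PM = 8 h 40 min
Thu: 11:07 AM–4:20 PM = 5 h 13 min
Fri: 9:10 AM–2:14 PM = 5 h 4 min; less 60 min break → 4 h 4 min
Sat: 8:41 AM–1:57 PM = 5 h 16 min
Total: 8 h 40 min + 5 h 13 min + 4 h 4 min + 5 h 16 min = 23 h 13 min.

23.22 hours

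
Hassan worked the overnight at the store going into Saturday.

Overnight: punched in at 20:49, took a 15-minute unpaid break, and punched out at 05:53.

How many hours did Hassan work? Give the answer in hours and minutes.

8 h 49 min

Overnight: 20:49 → midnight = 3 h 11 min; midnight → 05:53 = 5 h 53 min; span 9 h 4 min; less 15 min break → 8 h 49 min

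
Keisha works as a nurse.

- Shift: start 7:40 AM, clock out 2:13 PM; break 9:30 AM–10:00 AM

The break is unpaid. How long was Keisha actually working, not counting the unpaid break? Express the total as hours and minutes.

Shift: 7:40 AM–2:13 PM = 6 h 33 min; less 30 min break → 6 h 3 min

6 h 3 min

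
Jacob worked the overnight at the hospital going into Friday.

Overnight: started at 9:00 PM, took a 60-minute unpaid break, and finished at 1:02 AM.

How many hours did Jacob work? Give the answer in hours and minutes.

3 h 2 min

Overnight: 9:00 PM → midnight = 3 h 0 min; midnight → 1:02 AM = 1 h 2 min; span 4 h 2 min; less 60 min break → 3 h 2 min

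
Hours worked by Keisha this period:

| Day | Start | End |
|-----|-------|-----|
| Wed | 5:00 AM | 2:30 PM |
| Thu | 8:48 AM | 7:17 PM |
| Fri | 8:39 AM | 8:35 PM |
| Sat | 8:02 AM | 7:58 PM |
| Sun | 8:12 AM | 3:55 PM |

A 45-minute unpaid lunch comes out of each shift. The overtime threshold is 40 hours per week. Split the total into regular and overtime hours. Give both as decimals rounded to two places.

Regular 40.00 hours, overtime 7.82 hours

Wed: 5:00 AM–2:30 PM = 9 h 30 min; less 45 min break → 8 h 45 min
Thu: 8:48 AM–7:17 PM = 10 h 29 min; less 45 min break → 9 h 44 min
Fri: 8:39 AM–8:35 PM = 11 h 56 min; less 45 min break → 11 h 11 min
Sat: 8:02 AM–7:58 PM = 11 h 56 min; less 45 min break → 11 h 11 min
Sun: 8:12 AM–3:55 PM = 7 h 43 min; less 45 min break → 6 h 58 min
Total worked: 47 h 49 min = 47.82 h.
Threshold 40 h → overtime 7 h 49 min, regular 40 h 0 min.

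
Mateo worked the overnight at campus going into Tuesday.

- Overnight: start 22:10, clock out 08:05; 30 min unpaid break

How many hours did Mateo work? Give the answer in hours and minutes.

Overnight: 22:10 → midnight = 1 h 50 min; midnight → 08:05 = 8 h 5 min; span 9 h 55 min; less 30 min break → 9 h 25 min

9 h 25 min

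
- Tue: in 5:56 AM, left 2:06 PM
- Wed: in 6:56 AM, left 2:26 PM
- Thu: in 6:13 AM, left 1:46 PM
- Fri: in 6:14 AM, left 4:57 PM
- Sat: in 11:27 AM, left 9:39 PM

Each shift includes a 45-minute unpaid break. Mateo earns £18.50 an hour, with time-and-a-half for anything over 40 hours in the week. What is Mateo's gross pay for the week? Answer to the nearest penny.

£750.64

Tue: 5:56 AM–2:06 PM = 8 h 10 min; less 45 min break → 7 h 25 min
Wed: 6:56 AM–2:26 PM = 7 h 30 min; less 45 min break → 6 h 45 min
Thu: 6:13 AM–1:46 PM = 7 h 33 min; less 45 min break → 6 h 48 min
Fri: 6:14 AM–4:57 PM = 10 h 43 min; less 45 min break → 9 h 58 min
Sat: 11:27 AM–9:39 PM = 10 h 12 min; less 45 min break → 9 h 27 min
Total worked: 40 h 23 min = 2423 min.
Regular 40 h 0 min = 2400 min at £18.50/h; overtime 0 h 23 min = 23 min at £27.75/h.
Pay = (2400 × £18.50 + 23 × £27.75) ÷ 60 = £750.64.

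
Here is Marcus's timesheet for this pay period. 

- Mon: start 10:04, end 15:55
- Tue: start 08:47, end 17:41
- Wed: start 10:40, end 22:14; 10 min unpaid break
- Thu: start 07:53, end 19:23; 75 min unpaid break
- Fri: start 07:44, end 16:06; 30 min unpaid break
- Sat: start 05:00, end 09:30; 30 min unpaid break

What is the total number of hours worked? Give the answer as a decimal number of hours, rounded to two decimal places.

48.27 hours

Mon: 10:04–15:55 = 5 h 51 min
Tue: 08:47–17:41 = 8 h 54 min
Wed: 10:40–22:14 = 11 h 34 min; less 10 min break → 11 h 24 min
Thu: 07:53–19:23 = 11 h 30 min; less 75 min break → 10 h 15 min
Fri: 07:44–16:06 = 8 h 22 min; less 30 min break → 7 h 52 min
Sat: 05:00–09:30 = 4 h 30 min; less 30 min break → 4 h 0 min
Total: 5 h 51 min + 8 h 54 min + 11 h 24 min + 10 h 15 min + 7 h 52 min + 4 h 0 min = 48 h 16 min.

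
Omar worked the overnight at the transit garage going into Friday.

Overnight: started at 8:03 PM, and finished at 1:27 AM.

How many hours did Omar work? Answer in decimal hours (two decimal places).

5.40 hours

Overnight: 8:03 PM → midnight = 3 h 57 min; midnight → 1:27 AM = 1 h 27 min; span 5 h 24 min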